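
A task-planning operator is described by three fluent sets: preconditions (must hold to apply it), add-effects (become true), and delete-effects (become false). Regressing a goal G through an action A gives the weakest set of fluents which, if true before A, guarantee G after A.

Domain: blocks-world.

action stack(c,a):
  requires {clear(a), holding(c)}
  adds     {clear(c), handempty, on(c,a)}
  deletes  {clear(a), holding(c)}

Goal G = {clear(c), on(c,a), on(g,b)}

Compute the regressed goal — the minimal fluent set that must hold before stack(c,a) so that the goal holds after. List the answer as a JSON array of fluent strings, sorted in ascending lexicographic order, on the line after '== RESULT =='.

Regress:
  G ∩ del = {}  (empty — regression defined)
  G \ add = {clear(c), on(c,a), on(g,b)} \ {clear(c), handempty, on(c,a)} = {on(g,b)}
  ∪ pre   = {on(g,b)} ∪ {clear(a), holding(c)}
          = {clear(a), holding(c), on(g,b)}

== RESULT ==
["clear(a)", "holding(c)", "on(g,b)"]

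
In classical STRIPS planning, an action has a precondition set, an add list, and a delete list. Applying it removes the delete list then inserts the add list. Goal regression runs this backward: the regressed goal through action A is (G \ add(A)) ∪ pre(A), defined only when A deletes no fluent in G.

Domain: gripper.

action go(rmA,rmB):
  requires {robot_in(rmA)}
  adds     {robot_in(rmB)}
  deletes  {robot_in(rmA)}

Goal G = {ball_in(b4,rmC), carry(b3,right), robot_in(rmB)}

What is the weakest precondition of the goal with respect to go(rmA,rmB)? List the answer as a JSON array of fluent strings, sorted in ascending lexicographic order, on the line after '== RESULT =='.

Compute (G \ add) ∪ pre:
  G ∩ del = {}  (empty — regression defined)
  G \ add = {ball_in(b4,rmC), carry(b3,right), robot_in(rmB)} \ {robot_in(rmB)} = {ball_in(b4,rmC), carry(b3,right)}
  ∪ pre   = {ball_in(b4,rmC), carry(b3,right)} ∪ {robot_in(rmA)}
          = {ball_in(b4,rmC), carry(b3,right), robot_in(rmA)}

== RESULT ==
["ball_in(b4,rmC)", "carry(b3,right)", "robot_in(rmA)"]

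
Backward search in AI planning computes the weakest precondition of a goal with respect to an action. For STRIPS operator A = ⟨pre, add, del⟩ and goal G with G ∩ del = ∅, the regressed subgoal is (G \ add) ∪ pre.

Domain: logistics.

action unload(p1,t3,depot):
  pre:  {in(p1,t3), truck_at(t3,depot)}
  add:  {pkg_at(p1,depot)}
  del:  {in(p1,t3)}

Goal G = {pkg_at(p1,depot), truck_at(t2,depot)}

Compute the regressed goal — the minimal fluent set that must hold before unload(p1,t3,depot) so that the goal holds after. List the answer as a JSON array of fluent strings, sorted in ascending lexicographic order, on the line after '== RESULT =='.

Regress:
  G ∩ del = {}  (empty — regression defined)
  G \ add = {pkg_at(p1,depot), truck_at(t2,depot)} \ {pkg_at(p1,depot)} = {truck_at(t2,depot)}
  ∪ pre   = {truck_at(t2,depot)} ∪ {in(p1,t3), truck_at(t3,depot)}
          = {in(p1,t3), truck_at(t2,depot), truck_at(t3,depot)}

== RESULT ==
["in(p1,t3)", "truck_at(t2,depot)", "truck_at(t3,depot)"]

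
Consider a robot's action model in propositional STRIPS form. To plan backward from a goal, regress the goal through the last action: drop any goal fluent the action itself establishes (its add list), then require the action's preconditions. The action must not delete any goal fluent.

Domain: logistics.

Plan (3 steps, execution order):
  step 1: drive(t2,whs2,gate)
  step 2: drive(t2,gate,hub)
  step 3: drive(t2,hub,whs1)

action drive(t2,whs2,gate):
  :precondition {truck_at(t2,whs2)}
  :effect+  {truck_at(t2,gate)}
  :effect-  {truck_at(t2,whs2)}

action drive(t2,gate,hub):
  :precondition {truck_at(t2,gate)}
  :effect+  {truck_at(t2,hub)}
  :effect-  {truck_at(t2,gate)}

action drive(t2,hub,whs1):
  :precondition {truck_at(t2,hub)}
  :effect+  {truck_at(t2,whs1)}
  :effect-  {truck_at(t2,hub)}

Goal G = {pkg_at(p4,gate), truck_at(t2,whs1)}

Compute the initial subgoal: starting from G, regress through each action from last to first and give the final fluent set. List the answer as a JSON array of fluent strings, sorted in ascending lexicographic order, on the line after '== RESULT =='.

Regress step by step:
  through step 3 (drive(t2,hub,whs1)): drop {truck_at(t2,whs1)}, keep {pkg_at(p4,gate)}, require {truck_at(t2,hub)}
    → {pkg_at(p4,gate), truck_at(t2,hub)}
  through step 2 (drive(t2,gate,hub)): drop {truck_at(t2,hub)}, keep {pkg_at(p4,gate)}, require {truck_at(t2,gate)}
    → {pkg_at(p4,gate), truck_at(t2,gate)}
  through step 1 (drive(t2,whs2,gate)): drop {truck_at(t2,gate)}, keep {pkg_at(p4,gate)}, require {truck_at(t2,whs2)}
    → {pkg_at(p4,gate), truck_at(t2,whs2)}

== RESULT ==
["pkg_at(p4,gate)", "truck_at(t2,whs2)"]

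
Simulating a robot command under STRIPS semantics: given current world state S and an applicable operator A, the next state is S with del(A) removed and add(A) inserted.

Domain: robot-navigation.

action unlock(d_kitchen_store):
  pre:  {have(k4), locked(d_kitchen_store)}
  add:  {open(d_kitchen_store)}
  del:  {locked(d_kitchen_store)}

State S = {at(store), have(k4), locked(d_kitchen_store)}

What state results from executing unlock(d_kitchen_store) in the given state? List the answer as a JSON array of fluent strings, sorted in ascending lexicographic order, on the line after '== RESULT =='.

Compute (S \ del) ∪ add:
  pre ⊆ S: {have(k4), locked(d_kitchen_store)} ⊆ S  — applicable
  S \ del = {at(store), have(k4)}
  ∪ add   = {at(store), have(k4), open(d_kitchen_store)}

== RESULT ==
["at(store)", "have(k4)", "open(d_kitchen_store)"]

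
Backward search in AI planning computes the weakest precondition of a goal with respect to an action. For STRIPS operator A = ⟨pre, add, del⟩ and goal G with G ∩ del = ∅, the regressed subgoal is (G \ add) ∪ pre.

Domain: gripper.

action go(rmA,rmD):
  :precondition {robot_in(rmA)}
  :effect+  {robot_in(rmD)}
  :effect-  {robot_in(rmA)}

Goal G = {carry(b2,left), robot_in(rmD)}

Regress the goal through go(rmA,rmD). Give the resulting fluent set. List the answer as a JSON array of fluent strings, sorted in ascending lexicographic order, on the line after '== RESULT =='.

Compute (G \ add) ∪ pre:
  G ∩ del = {}  (empty — regression defined)
  G \ add = {carry(b2,left), robot_in(rmD)} \ {robot_in(rmD)} = {carry(b2,left)}
  ∪ pre   = {carry(b2,left)} ∪ {robot_in(rmA)}
          = {carry(b2,left), robot_in(rmA)}

== RESULT ==
["carry(b2,left)", "robot_in(rmA)"]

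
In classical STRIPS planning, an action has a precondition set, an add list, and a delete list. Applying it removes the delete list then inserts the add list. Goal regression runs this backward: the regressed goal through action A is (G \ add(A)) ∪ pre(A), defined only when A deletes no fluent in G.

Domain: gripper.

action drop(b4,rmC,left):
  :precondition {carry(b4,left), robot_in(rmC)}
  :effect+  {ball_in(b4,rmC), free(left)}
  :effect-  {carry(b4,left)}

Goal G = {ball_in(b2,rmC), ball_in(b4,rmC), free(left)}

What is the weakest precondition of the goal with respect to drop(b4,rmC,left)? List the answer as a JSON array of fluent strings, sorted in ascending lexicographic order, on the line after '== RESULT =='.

Compute (G \ add) ∪ pre:
  G ∩ del = {}  (empty — regression defined)
  G \ add = {ball_in(b2,rmC), ball_in(b4,rmC), free(left)} \ {ball_in(b4,rmC), free(left)} = {ball_in(b2,rmC)}
  ∪ pre   = {ball_in(b2,rmC)} ∪ {carry(b4,left), robot_in(rmC)}
          = {ball_in(b2,rmC), carry(b4,left), robot_in(rmC)}

== RESULT ==
["ball_in(b2,rmC)", "carry(b4,left)", "robot_in(rmC)"]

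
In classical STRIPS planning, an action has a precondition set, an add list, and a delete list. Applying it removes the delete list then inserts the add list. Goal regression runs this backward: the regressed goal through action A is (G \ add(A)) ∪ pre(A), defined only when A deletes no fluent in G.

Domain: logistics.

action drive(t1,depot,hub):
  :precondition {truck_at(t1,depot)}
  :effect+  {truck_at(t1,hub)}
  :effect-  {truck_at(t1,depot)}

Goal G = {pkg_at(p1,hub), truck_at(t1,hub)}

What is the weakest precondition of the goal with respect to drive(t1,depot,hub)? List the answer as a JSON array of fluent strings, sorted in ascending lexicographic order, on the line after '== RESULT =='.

Compute (G \ add) ∪ pre:
  G ∩ del = {}  (empty — regression defined)
  G \ add = {pkg_at(p1,hub), truck_at(t1,hub)} \ {truck_at(t1,hub)} = {pkg_at(p1,hub)}
  ∪ pre   = {pkg_at(p1,hub)} ∪ {truck_at(t1,depot)}
          = {pkg_at(p1,hub), truck_at(t1,depot)}

== RESULT ==
["pkg_at(p1,hub)", "truck_at(t1,depot)"]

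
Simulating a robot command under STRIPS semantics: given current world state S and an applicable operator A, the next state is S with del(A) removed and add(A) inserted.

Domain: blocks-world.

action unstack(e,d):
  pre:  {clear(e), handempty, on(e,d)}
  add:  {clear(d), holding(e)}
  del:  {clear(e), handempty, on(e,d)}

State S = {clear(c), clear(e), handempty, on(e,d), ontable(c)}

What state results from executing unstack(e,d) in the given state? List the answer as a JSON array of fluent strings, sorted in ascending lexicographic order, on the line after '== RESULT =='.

Compute (S \ del) ∪ add:
  pre ⊆ S: {clear(e), handempty, on(e,d)} ⊆ S  — applicable
  S \ del = {clear(c), ontable(c)}
  ∪ add   = {clear(c), clear(d), holding(e), ontable(c)}

== RESULT ==
["clear(c)", "clear(d)", "holding(e)", "ontable(c)"]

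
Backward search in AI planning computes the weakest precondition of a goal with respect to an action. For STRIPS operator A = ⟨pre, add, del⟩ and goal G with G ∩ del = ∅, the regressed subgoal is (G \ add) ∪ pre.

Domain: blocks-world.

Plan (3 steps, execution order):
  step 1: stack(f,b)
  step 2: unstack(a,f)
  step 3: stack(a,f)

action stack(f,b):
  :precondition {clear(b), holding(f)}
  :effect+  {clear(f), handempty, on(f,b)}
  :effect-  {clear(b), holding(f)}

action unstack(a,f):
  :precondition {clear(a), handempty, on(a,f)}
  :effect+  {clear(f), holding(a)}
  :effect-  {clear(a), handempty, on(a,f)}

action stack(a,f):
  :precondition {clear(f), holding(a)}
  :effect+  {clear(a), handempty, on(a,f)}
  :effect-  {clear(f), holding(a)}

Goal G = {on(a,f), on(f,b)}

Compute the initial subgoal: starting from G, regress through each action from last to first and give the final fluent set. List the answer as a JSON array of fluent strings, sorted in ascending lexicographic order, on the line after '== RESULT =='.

Work backward from the goal:
  through step 3 (stack(a,f)): drop {on(a,f)}, keep {on(f,b)}, require {clear(f), holding(a)}
    → {clear(f), holding(a), on(f,b)}
  through step 2 (unstack(a,f)): drop {clear(f), holding(a)}, keep {on(f,b)}, require {clear(a), handempty, on(a,f)}
    → {clear(a), handempty, on(a,f), on(f,b)}
  through step 1 (stack(f,b)): drop {handempty, on(f,b)}, keep {clear(a), on(a,f)}, require {clear(b), holding(f)}
    → {clear(a), clear(b), holding(f), on(a,f)}

== RESULT ==
["clear(a)", "clear(b)", "holding(f)", "on(a,f)"]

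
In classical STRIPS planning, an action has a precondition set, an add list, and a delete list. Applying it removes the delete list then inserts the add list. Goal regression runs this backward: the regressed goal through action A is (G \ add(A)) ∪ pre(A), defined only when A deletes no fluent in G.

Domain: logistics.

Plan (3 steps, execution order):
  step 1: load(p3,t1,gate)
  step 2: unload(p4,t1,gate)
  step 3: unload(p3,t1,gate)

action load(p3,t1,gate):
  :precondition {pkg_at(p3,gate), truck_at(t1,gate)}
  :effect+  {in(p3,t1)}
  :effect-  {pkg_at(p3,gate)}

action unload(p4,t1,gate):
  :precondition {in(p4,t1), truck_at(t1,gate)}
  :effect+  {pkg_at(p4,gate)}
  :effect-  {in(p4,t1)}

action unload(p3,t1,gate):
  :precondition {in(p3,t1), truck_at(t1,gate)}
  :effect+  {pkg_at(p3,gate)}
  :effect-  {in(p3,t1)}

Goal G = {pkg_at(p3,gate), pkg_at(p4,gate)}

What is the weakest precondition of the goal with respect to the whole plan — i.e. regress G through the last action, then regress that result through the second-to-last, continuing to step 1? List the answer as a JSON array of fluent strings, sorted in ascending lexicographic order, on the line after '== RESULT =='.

Work backward from the goal:
  through step 3 (unload(p3,t1,gate)): drop {pkg_at(p3,gate)}, keep {pkg_at(p4,gate)}, require {in(p3,t1), truck_at(t1,gate)}
    → {in(p3,t1), pkg_at(p4,gate), truck_at(t1,gate)}
  through step 2 (unload(p4,t1,gate)): drop {pkg_at(p4,gate)}, keep {in(p3,t1), truck_at(t1,gate)}, require {in(p4,t1), truck_at(t1,gate)}
    → {in(p3,t1), in(p4,t1), truck_at(t1,gate)}
  through step 1 (load(p3,t1,gate)): drop {in(p3,t1)}, keep {in(p4,t1), truck_at(t1,gate)}, require {pkg_at(p3,gate), truck_at(t1,gate)}
    → {in(p4,t1), pkg_at(p3,gate), truck_at(t1,gate)}

== RESULT ==
["in(p4,t1)", "pkg_at(p3,gate)", "truck_at(t1,gate)"]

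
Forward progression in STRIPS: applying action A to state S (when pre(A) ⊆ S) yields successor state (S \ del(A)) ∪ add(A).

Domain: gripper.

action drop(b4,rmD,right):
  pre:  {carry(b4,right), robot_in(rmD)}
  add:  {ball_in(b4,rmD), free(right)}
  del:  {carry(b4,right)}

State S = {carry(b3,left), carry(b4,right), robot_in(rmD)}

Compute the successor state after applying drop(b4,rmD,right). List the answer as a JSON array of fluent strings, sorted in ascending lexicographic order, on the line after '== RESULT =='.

Compute (S \ del) ∪ add:
  pre ⊆ S: {carry(b4,right), robot_in(rmD)} ⊆ S  — applicable
  S \ del = {carry(b3,left), robot_in(rmD)}
  ∪ add   = {ball_in(b4,rmD), carry(b3,left), free(right), robot_in(rmD)}

== RESULT ==
["ball_in(b4,rmD)", "carry(b3,left)", "free(right)", "robot_in(rmD)"]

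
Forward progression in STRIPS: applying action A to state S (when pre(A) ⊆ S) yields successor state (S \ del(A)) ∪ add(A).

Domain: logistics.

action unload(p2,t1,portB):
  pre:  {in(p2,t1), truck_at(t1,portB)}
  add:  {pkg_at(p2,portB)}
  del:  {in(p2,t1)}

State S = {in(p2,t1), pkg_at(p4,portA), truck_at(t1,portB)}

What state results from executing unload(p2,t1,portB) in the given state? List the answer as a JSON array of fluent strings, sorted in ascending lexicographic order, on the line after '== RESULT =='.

Progress:
  pre ⊆ S: {in(p2,t1), truck_at(t1,portB)} ⊆ S  — applicable
  S \ del = {pkg_at(p4,portA), truck_at(t1,portB)}
  ∪ add   = {pkg_at(p2,portB), pkg_at(p4,portA), truck_at(t1,portB)}

== RESULT ==
["pkg_at(p2,portB)", "pkg_at(p4,portA)", "truck_at(t1,portB)"]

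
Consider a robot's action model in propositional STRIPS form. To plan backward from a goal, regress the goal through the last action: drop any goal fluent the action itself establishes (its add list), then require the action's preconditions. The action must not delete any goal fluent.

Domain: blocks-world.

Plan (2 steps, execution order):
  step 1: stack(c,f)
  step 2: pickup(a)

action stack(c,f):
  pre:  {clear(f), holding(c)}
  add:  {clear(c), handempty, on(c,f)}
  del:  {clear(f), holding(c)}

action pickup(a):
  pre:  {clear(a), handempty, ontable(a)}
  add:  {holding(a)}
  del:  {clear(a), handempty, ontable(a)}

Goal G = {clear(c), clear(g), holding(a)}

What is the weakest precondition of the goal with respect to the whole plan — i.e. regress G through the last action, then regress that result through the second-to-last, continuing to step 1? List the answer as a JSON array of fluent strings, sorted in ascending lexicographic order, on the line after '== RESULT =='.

Work backward from the goal:
  through step 2 (pickup(a)): drop {holding(a)}, keep {clear(c), clear(g)}, require {clear(a), handempty, ontable(a)}
    → {clear(a), clear(c), clear(g), handempty, ontable(a)}
  through step 1 (stack(c,f)): drop {clear(c), handempty}, keep {clear(a), clear(g), ontable(a)}, require {clear(f), holding(c)}
    → {clear(a), clear(f), clear(g), holding(c), ontable(a)}

== RESULT ==
["clear(a)", "clear(f)", "clear(g)", "holding(c)", "ontable(a)"]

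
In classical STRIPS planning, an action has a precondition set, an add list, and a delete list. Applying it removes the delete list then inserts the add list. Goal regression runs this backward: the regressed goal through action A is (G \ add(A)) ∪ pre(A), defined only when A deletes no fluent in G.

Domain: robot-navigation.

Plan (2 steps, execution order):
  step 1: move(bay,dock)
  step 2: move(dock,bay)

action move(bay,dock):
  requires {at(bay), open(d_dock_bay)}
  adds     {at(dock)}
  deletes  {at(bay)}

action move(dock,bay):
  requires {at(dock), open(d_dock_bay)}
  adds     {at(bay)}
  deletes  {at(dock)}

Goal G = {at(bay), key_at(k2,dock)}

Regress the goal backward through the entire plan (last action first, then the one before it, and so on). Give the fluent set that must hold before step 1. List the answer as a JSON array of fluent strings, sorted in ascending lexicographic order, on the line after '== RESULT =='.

Work backward from the goal:
  through step 2 (move(dock,bay)): drop {at(bay)}, keep {key_at(k2,dock)}, require {at(dock), open(d_dock_bay)}
    → {at(dock), key_at(k2,dock), open(d_dock_bay)}
  through step 1 (move(bay,dock)): drop {at(dock)}, keep {key_at(k2,dock), open(d_dock_bay)}, require {at(bay), open(d_dock_bay)}
    → {at(bay), key_at(k2,dock), open(d_dock_bay)}

== RESULT ==
["at(bay)", "key_at(k2,dock)", "open(d_dock_bay)"]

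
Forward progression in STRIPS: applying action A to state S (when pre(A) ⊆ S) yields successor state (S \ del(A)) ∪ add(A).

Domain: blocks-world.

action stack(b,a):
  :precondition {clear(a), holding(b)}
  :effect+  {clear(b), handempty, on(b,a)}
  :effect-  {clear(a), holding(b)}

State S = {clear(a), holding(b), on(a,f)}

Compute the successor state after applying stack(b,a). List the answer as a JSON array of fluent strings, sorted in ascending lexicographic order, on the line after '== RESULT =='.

Compute (S \ del) ∪ add:
  pre ⊆ S: {clear(a), holding(b)} ⊆ S  — applicable
  S \ del = {on(a,f)}
  ∪ add   = {clear(b), handempty, on(a,f), on(b,a)}

== RESULT ==
["clear(b)", "handempty", "on(a,f)", "on(b,a)"]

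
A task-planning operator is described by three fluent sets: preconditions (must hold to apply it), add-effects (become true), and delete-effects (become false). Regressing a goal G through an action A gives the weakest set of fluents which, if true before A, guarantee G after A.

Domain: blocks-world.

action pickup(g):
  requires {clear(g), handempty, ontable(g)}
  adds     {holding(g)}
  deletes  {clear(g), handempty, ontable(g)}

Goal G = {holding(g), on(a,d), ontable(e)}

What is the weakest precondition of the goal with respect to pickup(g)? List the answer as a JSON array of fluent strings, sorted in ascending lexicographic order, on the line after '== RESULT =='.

Compute (G \ add) ∪ pre:
  G ∩ del = {}  (empty — regression defined)
  G \ add = {holding(g), on(a,d), ontable(e)} \ {holding(g)} = {on(a,d), ontable(e)}
  ∪ pre   = {on(a,d), ontable(e)} ∪ {clear(g), handempty, ontable(g)}
          = {clear(g), handempty, on(a,d), ontable(e), ontable(g)}

== RESULT ==
["clear(g)", "handempty", "on(a,d)", "ontable(e)", "ontable(g)"]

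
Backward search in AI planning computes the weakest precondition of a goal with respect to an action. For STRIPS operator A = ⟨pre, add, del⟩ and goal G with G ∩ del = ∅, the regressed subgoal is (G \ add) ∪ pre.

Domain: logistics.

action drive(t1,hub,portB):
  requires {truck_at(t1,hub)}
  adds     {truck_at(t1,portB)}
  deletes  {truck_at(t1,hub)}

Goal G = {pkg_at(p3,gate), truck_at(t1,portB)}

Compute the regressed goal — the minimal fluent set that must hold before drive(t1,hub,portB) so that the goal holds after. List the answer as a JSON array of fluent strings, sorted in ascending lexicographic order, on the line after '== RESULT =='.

Regress:
  G ∩ del = {}  (empty — regression defined)
  G \ add = {pkg_at(p3,gate), truck_at(t1,portB)} \ {truck_at(t1,portB)} = {pkg_at(p3,gate)}
  ∪ pre   = {pkg_at(p3,gate)} ∪ {truck_at(t1,hub)}
          = {pkg_at(p3,gate), truck_at(t1,hub)}

== RESULT ==
["pkg_at(p3,gate)", "truck_at(t1,hub)"]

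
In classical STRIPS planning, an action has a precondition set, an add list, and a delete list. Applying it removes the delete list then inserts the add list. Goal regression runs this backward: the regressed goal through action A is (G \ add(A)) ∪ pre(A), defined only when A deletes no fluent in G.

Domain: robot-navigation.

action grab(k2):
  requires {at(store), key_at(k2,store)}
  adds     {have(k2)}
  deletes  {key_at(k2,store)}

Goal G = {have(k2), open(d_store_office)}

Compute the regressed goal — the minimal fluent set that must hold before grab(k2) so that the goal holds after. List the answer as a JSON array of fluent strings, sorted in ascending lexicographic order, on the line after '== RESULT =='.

Compute (G \ add) ∪ pre:
  G ∩ del = {}  (empty — regression defined)
  G \ add = {have(k2), open(d_store_office)} \ {have(k2)} = {open(d_store_office)}
  ∪ pre   = {open(d_store_office)} ∪ {at(store), key_at(k2,store)}
          = {at(store), key_at(k2,store), open(d_store_office)}

== RESULT ==
["at(store)", "key_at(k2,store)", "open(d_store_office)"]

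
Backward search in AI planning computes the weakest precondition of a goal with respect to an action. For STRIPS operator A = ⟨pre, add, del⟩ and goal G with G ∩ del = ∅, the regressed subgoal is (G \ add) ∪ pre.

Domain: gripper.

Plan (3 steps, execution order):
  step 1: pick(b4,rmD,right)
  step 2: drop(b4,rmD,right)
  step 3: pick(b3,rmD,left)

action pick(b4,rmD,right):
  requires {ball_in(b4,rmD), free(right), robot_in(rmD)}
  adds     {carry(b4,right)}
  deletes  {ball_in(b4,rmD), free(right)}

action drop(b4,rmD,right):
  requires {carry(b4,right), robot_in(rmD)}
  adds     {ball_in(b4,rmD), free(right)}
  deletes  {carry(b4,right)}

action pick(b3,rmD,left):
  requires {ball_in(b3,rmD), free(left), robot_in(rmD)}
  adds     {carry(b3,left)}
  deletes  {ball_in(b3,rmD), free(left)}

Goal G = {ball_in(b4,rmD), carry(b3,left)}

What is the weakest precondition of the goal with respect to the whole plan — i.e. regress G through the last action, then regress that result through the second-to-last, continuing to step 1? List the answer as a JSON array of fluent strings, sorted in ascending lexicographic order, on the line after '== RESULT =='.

Regress step by step:
  through step 3 (pick(b3,rmD,left)): drop {carry(b3,left)}, keep {ball_in(b4,rmD)}, require {ball_in(b3,rmD), free(left), robot_in(rmD)}
    → {ball_in(b3,rmD), ball_in(b4,rmD), free(left), robot_in(rmD)}
  through step 2 (drop(b4,rmD,right)): drop {ball_in(b4,rmD)}, keep {ball_in(b3,rmD), free(left), robot_in(rmD)}, require {carry(b4,right), robot_in(rmD)}
    → {ball_in(b3,rmD), carry(b4,right), free(left), robot_in(rmD)}
  through step 1 (pick(b4,rmD,right)): drop {carry(b4,right)}, keep {ball_in(b3,rmD), free(left), robot_in(rmD)}, require {ball_in(b4,rmD), free(right), robot_in(rmD)}
    → {ball_in(b3,rmD), ball_in(b4,rmD), free(left), free(right), robot_in(rmD)}

== RESULT ==
["ball_in(b3,rmD)", "ball_in(b4,rmD)", "free(left)", "free(right)", "robot_in(rmD)"]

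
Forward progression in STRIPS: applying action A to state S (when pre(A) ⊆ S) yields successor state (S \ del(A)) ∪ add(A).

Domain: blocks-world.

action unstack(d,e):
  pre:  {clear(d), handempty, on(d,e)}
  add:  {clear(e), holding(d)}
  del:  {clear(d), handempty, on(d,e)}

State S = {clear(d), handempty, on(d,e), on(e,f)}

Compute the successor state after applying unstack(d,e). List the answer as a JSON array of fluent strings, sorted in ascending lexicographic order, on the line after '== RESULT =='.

Compute (S \ del) ∪ add:
  pre ⊆ S: {clear(d), handempty, on(d,e)} ⊆ S  — applicable
  S \ del = {on(e,f)}
  ∪ add   = {clear(e), holding(d), on(e,f)}

== RESULT ==
["clear(e)", "holding(d)", "on(e,f)"]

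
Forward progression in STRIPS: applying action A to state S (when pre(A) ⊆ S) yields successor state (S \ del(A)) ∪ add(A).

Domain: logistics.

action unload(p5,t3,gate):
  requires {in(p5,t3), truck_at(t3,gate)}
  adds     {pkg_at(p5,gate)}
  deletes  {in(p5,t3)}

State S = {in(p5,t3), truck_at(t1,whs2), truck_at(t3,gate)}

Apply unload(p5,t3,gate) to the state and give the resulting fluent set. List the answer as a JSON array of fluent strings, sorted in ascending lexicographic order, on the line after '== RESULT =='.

Progress:
  pre ⊆ S: {in(p5,t3), truck_at(t3,gate)} ⊆ S  — applicable
  S \ del = {truck_at(t1,whs2), truck_at(t3,gate)}
  ∪ add   = {pkg_at(p5,gate), truck_at(t1,whs2), truck_at(t3,gate)}

== RESULT ==
["pkg_at(p5,gate)", "truck_at(t1,whs2)", "truck_at(t3,gate)"]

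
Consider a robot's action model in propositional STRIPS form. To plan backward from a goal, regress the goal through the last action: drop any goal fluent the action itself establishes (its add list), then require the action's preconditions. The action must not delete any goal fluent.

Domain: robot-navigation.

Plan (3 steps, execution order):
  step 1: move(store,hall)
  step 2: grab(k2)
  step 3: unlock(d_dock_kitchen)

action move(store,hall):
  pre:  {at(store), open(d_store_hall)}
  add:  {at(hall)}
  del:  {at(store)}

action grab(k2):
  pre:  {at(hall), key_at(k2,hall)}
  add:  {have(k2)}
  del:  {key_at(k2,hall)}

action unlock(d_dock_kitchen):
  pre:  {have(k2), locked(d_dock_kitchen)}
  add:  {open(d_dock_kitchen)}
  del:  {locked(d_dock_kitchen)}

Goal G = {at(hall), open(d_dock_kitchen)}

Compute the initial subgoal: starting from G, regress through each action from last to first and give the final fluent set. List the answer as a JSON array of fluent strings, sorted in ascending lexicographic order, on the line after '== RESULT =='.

Work backward from the goal:
  through step 3 (unlock(d_dock_kitchen)): drop {open(d_dock_kitchen)}, keep {at(hall)}, require {have(k2), locked(d_dock_kitchen)}
    → {at(hall), have(k2), locked(d_dock_kitchen)}
  through step 2 (grab(k2)): drop {have(k2)}, keep {at(hall), locked(d_dock_kitchen)}, require {at(hall), key_at(k2,hall)}
    → {at(hall), key_at(k2,hall), locked(d_dock_kitchen)}
  through step 1 (move(store,hall)): drop {at(hall)}, keep {key_at(k2,hall), locked(d_dock_kitchen)}, require {at(store), open(d_store_hall)}
    → {at(store), key_at(k2,hall), locked(d_dock_kitchen), open(d_store_hall)}

== RESULT ==
["at(store)", "key_at(k2,hall)", "locked(d_dock_kitchen)", "open(d_store_hall)"]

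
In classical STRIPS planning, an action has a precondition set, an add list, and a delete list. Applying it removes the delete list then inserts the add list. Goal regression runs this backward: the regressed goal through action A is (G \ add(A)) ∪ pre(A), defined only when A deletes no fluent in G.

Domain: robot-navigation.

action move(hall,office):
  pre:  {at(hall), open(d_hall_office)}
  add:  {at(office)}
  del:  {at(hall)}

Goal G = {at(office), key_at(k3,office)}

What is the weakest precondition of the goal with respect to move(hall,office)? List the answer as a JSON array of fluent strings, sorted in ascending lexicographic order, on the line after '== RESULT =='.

Regress:
  G ∩ del = {}  (empty — regression defined)
  G \ add = {at(office), key_at(k3,office)} \ {at(office)} = {key_at(k3,office)}
  ∪ pre   = {key_at(k3,office)} ∪ {at(hall), open(d_hall_office)}
          = {at(hall), key_at(k3,office), open(d_hall_office)}

== RESULT ==
["at(hall)", "key_at(k3,office)", "open(d_hall_office)"]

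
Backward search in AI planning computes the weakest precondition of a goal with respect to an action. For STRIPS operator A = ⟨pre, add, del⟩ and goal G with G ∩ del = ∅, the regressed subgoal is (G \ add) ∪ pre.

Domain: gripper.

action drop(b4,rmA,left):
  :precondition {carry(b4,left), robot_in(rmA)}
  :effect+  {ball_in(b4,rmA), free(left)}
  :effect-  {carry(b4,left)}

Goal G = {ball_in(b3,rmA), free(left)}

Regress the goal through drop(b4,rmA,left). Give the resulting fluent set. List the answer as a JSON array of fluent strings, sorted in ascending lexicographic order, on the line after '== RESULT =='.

Compute (G \ add) ∪ pre:
  G ∩ del = {}  (empty — regression defined)
  G \ add = {ball_in(b3,rmA), free(left)} \ {ball_in(b4,rmA), free(left)} = {ball_in(b3,rmA)}
  ∪ pre   = {ball_in(b3,rmA)} ∪ {carry(b4,left), robot_in(rmA)}
          = {ball_in(b3,rmA), carry(b4,left), robot_in(rmA)}

== RESULT ==
["ball_in(b3,rmA)", "carry(b4,left)", "robot_in(rmA)"]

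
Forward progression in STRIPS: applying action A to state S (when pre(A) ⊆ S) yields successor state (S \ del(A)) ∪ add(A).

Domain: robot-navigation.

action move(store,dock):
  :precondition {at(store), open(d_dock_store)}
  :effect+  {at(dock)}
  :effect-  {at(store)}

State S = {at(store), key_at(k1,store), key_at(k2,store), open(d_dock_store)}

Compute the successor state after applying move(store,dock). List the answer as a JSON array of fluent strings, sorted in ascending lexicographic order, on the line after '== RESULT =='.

Progress:
  pre ⊆ S: {at(store), open(d_dock_store)} ⊆ S  — applicable
  S \ del = {key_at(k1,store), key_at(k2,store), open(d_dock_store)}
  ∪ add   = {at(dock), key_at(k1,store), key_at(k2,store), open(d_dock_store)}

== RESULT ==
["at(dock)", "key_at(k1,store)", "key_at(k2,store)", "open(d_dock_store)"]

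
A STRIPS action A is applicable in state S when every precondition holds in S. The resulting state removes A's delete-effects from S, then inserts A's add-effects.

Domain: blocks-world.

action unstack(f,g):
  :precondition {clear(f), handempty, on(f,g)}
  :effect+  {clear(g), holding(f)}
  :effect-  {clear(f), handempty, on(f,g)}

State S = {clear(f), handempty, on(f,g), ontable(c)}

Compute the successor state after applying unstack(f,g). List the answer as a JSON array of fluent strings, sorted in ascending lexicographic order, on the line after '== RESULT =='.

Progress:
  pre ⊆ S: {clear(f), handempty, on(f,g)} ⊆ S  — applicable
  S \ del = {ontable(c)}
  ∪ add   = {clear(g), holding(f), ontable(c)}

== RESULT ==
["clear(g)", "holding(f)", "ontable(c)"]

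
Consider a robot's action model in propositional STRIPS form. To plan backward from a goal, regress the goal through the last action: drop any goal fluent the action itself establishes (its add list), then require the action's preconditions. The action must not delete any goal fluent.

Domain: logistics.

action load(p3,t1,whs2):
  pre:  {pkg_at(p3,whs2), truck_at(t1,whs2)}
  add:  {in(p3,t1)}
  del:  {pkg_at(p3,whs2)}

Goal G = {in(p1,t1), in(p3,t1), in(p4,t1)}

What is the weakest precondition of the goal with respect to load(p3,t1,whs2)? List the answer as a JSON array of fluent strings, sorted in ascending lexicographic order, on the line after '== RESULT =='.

Compute (G \ add) ∪ pre:
  G ∩ del = {}  (empty — regression defined)
  G \ add = {in(p1,t1), in(p3,t1), in(p4,t1)} \ {in(p3,t1)} = {in(p1,t1), in(p4,t1)}
  ∪ pre   = {in(p1,t1), in(p4,t1)} ∪ {pkg_at(p3,whs2), truck_at(t1,whs2)}
          = {in(p1,t1), in(p4,t1), pkg_at(p3,whs2), truck_at(t1,whs2)}

== RESULT ==
["in(p1,t1)", "in(p4,t1)", "pkg_at(p3,whs2)", "truck_at(t1,whs2)"]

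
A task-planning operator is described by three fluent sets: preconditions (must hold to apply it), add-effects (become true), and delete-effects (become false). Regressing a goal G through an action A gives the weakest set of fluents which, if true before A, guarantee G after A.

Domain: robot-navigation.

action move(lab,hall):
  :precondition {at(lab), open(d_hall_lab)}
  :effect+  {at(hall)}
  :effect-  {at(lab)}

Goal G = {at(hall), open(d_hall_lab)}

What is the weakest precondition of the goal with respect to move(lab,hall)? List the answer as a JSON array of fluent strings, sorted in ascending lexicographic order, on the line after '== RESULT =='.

Regress:
  G ∩ del = {}  (empty — regression defined)
  G \ add = {at(hall), open(d_hall_lab)} \ {at(hall)} = {open(d_hall_lab)}
  ∪ pre   = {open(d_hall_lab)} ∪ {at(lab), open(d_hall_lab)}
          = {at(lab), open(d_hall_lab)}

== RESULT ==
["at(lab)", "open(d_hall_lab)"]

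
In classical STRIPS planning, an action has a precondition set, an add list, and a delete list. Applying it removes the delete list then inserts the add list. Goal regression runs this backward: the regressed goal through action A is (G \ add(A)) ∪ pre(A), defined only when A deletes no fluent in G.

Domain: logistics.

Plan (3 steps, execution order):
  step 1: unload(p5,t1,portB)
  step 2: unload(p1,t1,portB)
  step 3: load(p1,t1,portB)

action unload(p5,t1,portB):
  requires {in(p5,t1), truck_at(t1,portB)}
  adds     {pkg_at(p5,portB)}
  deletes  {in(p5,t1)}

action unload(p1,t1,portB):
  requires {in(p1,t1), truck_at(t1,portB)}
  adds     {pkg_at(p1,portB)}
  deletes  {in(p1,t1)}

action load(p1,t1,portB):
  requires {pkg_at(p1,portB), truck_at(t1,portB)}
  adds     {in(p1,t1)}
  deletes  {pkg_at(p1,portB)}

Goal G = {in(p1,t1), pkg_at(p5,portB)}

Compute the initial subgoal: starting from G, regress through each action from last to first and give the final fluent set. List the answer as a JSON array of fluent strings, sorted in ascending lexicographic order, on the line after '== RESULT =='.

Regress step by step:
  through step 3 (load(p1,t1,portB)): drop {in(p1,t1)}, keep {pkg_at(p5,portB)}, require {pkg_at(p1,portB), truck_at(t1,portB)}
    → {pkg_at(p1,portB), pkg_at(p5,portB), truck_at(t1,portB)}
  through step 2 (unload(p1,t1,portB)): drop {pkg_at(p1,portB)}, keep {pkg_at(p5,portB), truck_at(t1,portB)}, require {in(p1,t1), truck_at(t1,portB)}
    → {in(p1,t1), pkg_at(p5,portB), truck_at(t1,portB)}
  through step 1 (unload(p5,t1,portB)): drop {pkg_at(p5,portB)}, keep {in(p1,t1), truck_at(t1,portB)}, require {in(p5,t1), truck_at(t1,portB)}
    → {in(p1,t1), in(p5,t1), truck_at(t1,portB)}

== RESULT ==
["in(p1,t1)", "in(p5,t1)", "truck_at(t1,portB)"]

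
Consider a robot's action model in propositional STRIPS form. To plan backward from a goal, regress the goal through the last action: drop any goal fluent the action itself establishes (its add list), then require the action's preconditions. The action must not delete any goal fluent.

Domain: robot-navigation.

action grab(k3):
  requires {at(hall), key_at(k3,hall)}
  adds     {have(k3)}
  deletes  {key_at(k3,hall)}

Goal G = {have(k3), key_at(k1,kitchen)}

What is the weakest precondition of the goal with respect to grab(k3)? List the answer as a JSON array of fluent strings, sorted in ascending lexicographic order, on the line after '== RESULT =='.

Compute (G \ add) ∪ pre:
  G ∩ del = {}  (empty — regression defined)
  G \ add = {have(k3), key_at(k1,kitchen)} \ {have(k3)} = {key_at(k1,kitchen)}
  ∪ pre   = {key_at(k1,kitchen)} ∪ {at(hall), key_at(k3,hall)}
          = {at(hall), key_at(k1,kitchen), key_at(k3,hall)}

== RESULT ==
["at(hall)", "key_at(k1,kitchen)", "key_at(k3,hall)"]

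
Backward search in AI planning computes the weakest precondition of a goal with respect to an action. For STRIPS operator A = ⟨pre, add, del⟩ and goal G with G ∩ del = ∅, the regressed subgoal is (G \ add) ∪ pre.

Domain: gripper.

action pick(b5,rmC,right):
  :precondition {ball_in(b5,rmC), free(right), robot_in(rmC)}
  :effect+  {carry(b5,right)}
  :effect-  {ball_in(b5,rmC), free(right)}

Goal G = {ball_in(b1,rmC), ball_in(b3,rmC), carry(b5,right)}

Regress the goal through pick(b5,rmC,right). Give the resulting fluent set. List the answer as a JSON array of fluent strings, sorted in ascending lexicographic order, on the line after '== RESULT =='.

Compute (G \ add) ∪ pre:
  G ∩ del = {}  (empty — regression defined)
  G \ add = {ball_in(b1,rmC), ball_in(b3,rmC), carry(b5,right)} \ {carry(b5,right)} = {ball_in(b1,rmC), ball_in(b3,rmC)}
  ∪ pre   = {ball_in(b1,rmC), ball_in(b3,rmC)} ∪ {ball_in(b5,rmC), free(right), robot_in(rmC)}
          = {ball_in(b1,rmC), ball_in(b3,rmC), ball_in(b5,rmC), free(right), robot_in(rmC)}

== RESULT ==
["ball_in(b1,rmC)", "ball_in(b3,rmC)", "ball_in(b5,rmC)", "free(right)", "robot_in(rmC)"]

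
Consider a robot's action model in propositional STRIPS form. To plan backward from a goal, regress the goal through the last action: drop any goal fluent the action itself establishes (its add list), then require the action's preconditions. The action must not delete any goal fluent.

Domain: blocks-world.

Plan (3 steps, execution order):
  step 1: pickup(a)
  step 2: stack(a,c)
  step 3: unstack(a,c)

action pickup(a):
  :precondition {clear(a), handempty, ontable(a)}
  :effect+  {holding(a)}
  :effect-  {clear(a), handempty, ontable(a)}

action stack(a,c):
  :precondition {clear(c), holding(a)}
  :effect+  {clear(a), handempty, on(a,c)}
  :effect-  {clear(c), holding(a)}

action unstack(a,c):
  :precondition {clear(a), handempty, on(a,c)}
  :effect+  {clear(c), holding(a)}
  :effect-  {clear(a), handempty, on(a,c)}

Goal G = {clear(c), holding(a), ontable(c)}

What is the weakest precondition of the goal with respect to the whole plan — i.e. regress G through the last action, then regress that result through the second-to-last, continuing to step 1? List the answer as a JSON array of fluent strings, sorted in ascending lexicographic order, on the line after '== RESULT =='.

Regress step by step:
  through step 3 (unstack(a,c)): drop {clear(c), holding(a)}, keep {ontable(c)}, require {clear(a), handempty, on(a,c)}
    → {clear(a), handempty, on(a,c), ontable(c)}
  through step 2 (stack(a,c)): drop {clear(a), handempty, on(a,c)}, keep {ontable(c)}, require {clear(c), holding(a)}
    → {clear(c), holding(a), ontable(c)}
  through step 1 (pickup(a)): drop {holding(a)}, keep {clear(c), ontable(c)}, require {clear(a), handempty, ontable(a)}
    → {clear(a), clear(c), handempty, ontable(a), ontable(c)}

== RESULT ==
["clear(a)", "clear(c)", "handempty", "ontable(a)", "ontable(c)"]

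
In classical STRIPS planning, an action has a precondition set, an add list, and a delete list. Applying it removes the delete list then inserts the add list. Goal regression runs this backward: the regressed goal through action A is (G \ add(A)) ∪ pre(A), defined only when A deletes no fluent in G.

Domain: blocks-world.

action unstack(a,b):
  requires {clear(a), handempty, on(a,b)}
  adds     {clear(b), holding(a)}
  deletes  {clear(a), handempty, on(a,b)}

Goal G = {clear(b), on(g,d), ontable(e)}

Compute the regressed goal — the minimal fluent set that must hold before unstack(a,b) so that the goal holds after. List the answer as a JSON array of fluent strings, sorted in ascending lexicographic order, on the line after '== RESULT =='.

Compute (G \ add) ∪ pre:
  G ∩ del = {}  (empty — regression defined)
  G \ add = {clear(b), on(g,d), ontable(e)} \ {clear(b), holding(a)} = {on(g,d), ontable(e)}
  ∪ pre   = {on(g,d), ontable(e)} ∪ {clear(a), handempty, on(a,b)}
          = {clear(a), handempty, on(a,b), on(g,d), ontable(e)}

== RESULT ==
["clear(a)", "handempty", "on(a,b)", "on(g,d)", "ontable(e)"]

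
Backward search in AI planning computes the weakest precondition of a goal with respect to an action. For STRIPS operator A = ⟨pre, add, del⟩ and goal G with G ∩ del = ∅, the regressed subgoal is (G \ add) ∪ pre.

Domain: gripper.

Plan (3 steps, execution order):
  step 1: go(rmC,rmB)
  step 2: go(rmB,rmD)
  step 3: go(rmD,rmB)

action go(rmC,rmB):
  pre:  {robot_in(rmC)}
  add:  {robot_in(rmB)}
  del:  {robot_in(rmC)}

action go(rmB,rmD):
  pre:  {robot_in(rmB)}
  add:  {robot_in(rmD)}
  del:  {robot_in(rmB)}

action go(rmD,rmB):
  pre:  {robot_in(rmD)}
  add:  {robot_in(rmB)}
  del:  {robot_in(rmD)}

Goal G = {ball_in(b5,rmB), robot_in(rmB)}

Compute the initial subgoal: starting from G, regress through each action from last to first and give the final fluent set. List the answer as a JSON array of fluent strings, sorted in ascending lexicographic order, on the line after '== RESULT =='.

Regress step by step:
  through step 3 (go(rmD,rmB)): drop {robot_in(rmB)}, keep {ball_in(b5,rmB)}, require {robot_in(rmD)}
    → {ball_in(b5,rmB), robot_in(rmD)}
  through step 2 (go(rmB,rmD)): drop {robot_in(rmD)}, keep {ball_in(b5,rmB)}, require {robot_in(rmB)}
    → {ball_in(b5,rmB), robot_in(rmB)}
  through step 1 (go(rmC,rmB)): drop {robot_in(rmB)}, keep {ball_in(b5,rmB)}, require {robot_in(rmC)}
    → {ball_in(b5,rmB), robot_in(rmC)}

== RESULT ==
["ball_in(b5,rmB)", "robot_in(rmC)"]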